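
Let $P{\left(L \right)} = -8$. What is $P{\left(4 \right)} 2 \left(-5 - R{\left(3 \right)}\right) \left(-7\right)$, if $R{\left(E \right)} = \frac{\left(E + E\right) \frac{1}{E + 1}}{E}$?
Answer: $-616$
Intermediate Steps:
$R{\left(E \right)} = \frac{2}{1 + E}$ ($R{\left(E \right)} = \frac{2 E \frac{1}{1 + E}}{E} = \frac{2}{1 + E}$)
$P{\left(4 \right)} 2 \left(-5 - R{\left(3 \right)}\right) \left(-7\right) = - 8 \cdot 2 \left(-5 - \frac{2}{1 + 3}\right) \left(-7\right) = - 8 \cdot 2 \left(-5 - \frac{2}{4}\right) \left(-7\right) = - 8 \cdot 2 \left(-5 - 2 \cdot \frac{1}{4}\right) \left(-7\right) = - 8 \cdot 2 \left(-5 - \frac{1}{2}\right) \left(-7\right) = - 8 \cdot 2 \left(- \frac{11}{2}\right) \left(-7\right) = - 8 \left(\left(-11\right) \left(-7\right)\right) = \left(-8\right) 77 = -616$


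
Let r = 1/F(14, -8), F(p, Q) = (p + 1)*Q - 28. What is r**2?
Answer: 1/21904 ≈ 4.5654e-5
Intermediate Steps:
F(p, Q) = -28 + Q*(1 + p) (F(p, Q) = (1 + p)*Q - 28 = Q*(1 + p) - 28 = -28 + Q*(1 + p))
r = -1/148 (r = 1/(-28 - 8 - 8*14) = 1/(-28 - 8 - 112) = 1/(-148) = -1/148 ≈ -0.0067568)
r**2 = (-1/148)**2 = 1/21904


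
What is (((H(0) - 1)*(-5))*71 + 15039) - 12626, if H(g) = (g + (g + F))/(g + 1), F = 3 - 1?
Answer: 2058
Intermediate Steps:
F = 2
H(g) = (2 + 2*g)/(1 + g) (H(g) = (g + (g + 2))/(g + 1) = (g + (2 + g))/(1 + g) = (2 + 2*g)/(1 + g))
(((H(0) - 1)*(-5))*71 + 15039) - 12626 = (((2 - 1)*(-5))*71 + 15039) - 12626 = ((1*(-5))*71 + 15039) - 12626 = (-5*71 + 15039) - 12626 = (-355 + 15039) - 12626 = 14684 - 12626 = 2058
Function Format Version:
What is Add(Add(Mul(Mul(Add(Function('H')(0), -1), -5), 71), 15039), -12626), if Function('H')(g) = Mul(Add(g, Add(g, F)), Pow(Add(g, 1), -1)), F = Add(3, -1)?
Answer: 2058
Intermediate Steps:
F = 2
Function('H')(g) = Mul(Pow(Add(1, g), -1), Add(2, Mul(2, g))) (Function('H')(g) = Mul(Add(g, Add(g, 2)), Pow(Add(g, 1), -1)) = Mul(Add(g, Add(2, g)), Pow(Add(1, g), -1)) = Mul(Add(2, Mul(2, g)), Pow(Add(1, g), -1)) = Mul(Pow(Add(1, g), -1), Add(2, Mul(2, g))))
Add(Add(Mul(Mul(Add(Function('H')(0), -1), -5), 71), 15039), -12626) = Add(Add(Mul(Mul(Add(2, -1), -5), 71), 15039), -12626) = Add(Add(Mul(Mul(1, -5), 71), 15039), -12626) = Add(Add(Mul(-5, 71), 15039), -12626) = Add(Add(-355, 15039), -12626) = Add(14684, -12626) = 2058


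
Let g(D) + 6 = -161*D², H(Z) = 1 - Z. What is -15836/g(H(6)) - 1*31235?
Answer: -125892449/4031 ≈ -31231.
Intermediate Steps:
g(D) = -6 - 161*D²
-15836/g(H(6)) - 1*31235 = -15836/(-6 - 161*(1 - 1*6)²) - 1*31235 = -15836/(-6 - 161*(1 - 6)²) - 31235 = -15836/(-6 - 161*(-5)²) - 31235 = -15836/(-6 - 161*25) - 31235 = -15836/(-6 - 4025) - 31235 = -15836/(-4031) - 31235 = -15836*(-1/4031) - 31235 = 15836/4031 - 31235 = -125892449/4031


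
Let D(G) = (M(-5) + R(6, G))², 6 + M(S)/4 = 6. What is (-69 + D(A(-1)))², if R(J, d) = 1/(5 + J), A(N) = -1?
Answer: 69689104/14641 ≈ 4759.9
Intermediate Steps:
M(S) = 0 (M(S) = -24 + 4*6 = -24 + 24 = 0)
D(G) = 1/121 (D(G) = (0 + 1/(5 + 6))² = (0 + 1/11)² = (1/11)² = 1/121)
(-69 + D(A(-1)))² = (-69 + 1/121)² = (-8348/121)² = 69689104/14641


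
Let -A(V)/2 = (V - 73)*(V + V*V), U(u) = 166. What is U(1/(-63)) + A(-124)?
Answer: 6009454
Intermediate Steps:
A(V) = -2*(-73 + V)*(V + V²) (A(V) = -2*(V - 73)*(V + V*V) = -2*(-73 + V)*(V + V²))
U(1/(-63)) + A(-124) = 166 + 2*(-124)*(73 - 1*(-124)² + 72*(-124)) = 166 + 2*(-124)*(73 - 1*15376 - 8928) = 166 + 2*(-124)*(73 - 15376 - 8928) = 166 + 2*(-124)*(-24231) = 166 + 6009288 = 6009454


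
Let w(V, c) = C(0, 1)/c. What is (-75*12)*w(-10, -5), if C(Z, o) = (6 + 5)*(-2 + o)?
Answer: -1980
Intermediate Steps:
C(Z, o) = -22 + 11*o (C(Z, o) = 11*(-2 + o) = -22 + 11*o)
w(V, c) = -11/c (w(V, c) = (-22 + 11*1)/c = (-22 + 11)/c = -11/c)
(-75*12)*w(-10, -5) = (-75*12)*(-11/(-5)) = -(-9900)*(-1)/5 = -900*11/5 = -1980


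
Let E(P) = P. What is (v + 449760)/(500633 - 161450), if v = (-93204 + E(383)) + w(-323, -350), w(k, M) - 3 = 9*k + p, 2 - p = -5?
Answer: 3026/2899 ≈ 1.0438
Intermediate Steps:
p = 7 (p = 2 - 1*(-5) = 2 + 5 = 7)
w(k, M) = 10 + 9*k (w(k, M) = 3 + (9*k + 7) = 3 + (7 + 9*k) = 10 + 9*k)
v = -95718 (v = (-93204 + 383) + (10 + 9*(-323)) = -92821 + (10 - 2907) = -92821 - 2897 = -95718)
(v + 449760)/(500633 - 161450) = (-95718 + 449760)/(500633 - 161450) = 354042/339183 = 354042*(1/339183) = 3026/2899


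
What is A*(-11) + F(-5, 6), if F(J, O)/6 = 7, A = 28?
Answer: -266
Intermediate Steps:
F(J, O) = 42 (F(J, O) = 6*7 = 42)
A*(-11) + F(-5, 6) = 28*(-11) + 42 = -308 + 42 = -266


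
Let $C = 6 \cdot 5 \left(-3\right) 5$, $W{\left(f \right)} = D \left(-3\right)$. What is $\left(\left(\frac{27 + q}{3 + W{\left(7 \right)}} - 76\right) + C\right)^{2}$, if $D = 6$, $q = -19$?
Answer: $\frac{62378404}{225} \approx 2.7724 \cdot 10^{5}$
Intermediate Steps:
$W{\left(f \right)} = -18$ ($W{\left(f \right)} = 6 \left(-3\right) = -18$)
$C = -450$ ($C = 6 \left(\left(-15\right) 5\right) = 6 \left(-75\right) = -450$)
$\left(\left(\frac{27 + q}{3 + W{\left(7 \right)}} - 76\right) + C\right)^{2} = \left(\left(\frac{27 - 19}{3 - 18} - 76\right) - 450\right)^{2} = \left(\left(\frac{8}{-15} - 76\right) - 450\right)^{2} = \left(\left(8 \left(- \frac{1}{15}\right) - 76\right) - 450\right)^{2} = \left(\left(- \frac{8}{15} - 76\right) - 450\right)^{2} = \left(- \frac{1148}{15} - 450\right)^{2} = \left(- \frac{7898}{15}\right)^{2} = \frac{62378404}{225}$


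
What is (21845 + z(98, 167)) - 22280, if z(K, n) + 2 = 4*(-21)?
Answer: -521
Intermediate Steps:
z(K, n) = -86 (z(K, n) = -2 + 4*(-21) = -2 - 84 = -86)
(21845 + z(98, 167)) - 22280 = (21845 - 86) - 22280 = 21759 - 22280 = -521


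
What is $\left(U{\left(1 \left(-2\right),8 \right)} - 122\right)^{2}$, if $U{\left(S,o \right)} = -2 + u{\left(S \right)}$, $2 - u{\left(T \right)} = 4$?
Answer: $15876$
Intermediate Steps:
$u{\left(T \right)} = -2$ ($u{\left(T \right)} = 2 - 4 = -2$)
$U{\left(S,o \right)} = -4$ ($U{\left(S,o \right)} = -2 - 2 = -4$)
$\left(U{\left(1 \left(-2\right),8 \right)} - 122\right)^{2} = \left(-4 - 122\right)^{2} = \left(-126\right)^{2} = 15876$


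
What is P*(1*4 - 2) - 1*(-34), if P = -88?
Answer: -142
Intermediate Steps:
P*(1*4 - 2) - 1*(-34) = -88*(1*4 - 2) - 1*(-34) = -88*(4 - 2) + 34 = -88*2 + 34 = -176 + 34 = -142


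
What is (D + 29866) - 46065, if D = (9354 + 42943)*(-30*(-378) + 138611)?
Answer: 7841971248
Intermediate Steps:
D = 7841987447 (D = 52297*(11340 + 138611) = 52297*149951 = 7841987447)
(D + 29866) - 46065 = (7841987447 + 29866) - 46065 = 7842017313 - 46065 = 7841971248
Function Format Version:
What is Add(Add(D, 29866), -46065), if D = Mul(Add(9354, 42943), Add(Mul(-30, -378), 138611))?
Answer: 7841971248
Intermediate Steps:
D = 7841987447 (D = Mul(52297, Add(11340, 138611)) = Mul(52297, 149951) = 7841987447)
Add(Add(D, 29866), -46065) = Add(Add(7841987447, 29866), -46065) = Add(7842017313, -46065) = 7841971248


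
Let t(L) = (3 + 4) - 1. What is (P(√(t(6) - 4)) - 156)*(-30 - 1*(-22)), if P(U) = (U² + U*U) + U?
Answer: 1216 - 8*√2 ≈ 1204.7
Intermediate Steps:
t(L) = 6 (t(L) = 7 - 1 = 6)
P(U) = U + 2*U² (P(U) = (U² + U²) + U = 2*U² + U = U + 2*U²)
(P(√(t(6) - 4)) - 156)*(-30 - 1*(-22)) = (√(6 - 4)*(1 + 2*√(6 - 4)) - 156)*(-30 - 1*(-22)) = (√2*(1 + 2*√2) - 156)*(-30 + 22) = (-156 + √2*(1 + 2*√2))*(-8) = 1248 - 8*√2*(1 + 2*√2)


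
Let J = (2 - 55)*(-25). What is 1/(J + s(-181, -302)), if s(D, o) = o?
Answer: 1/1023 ≈ 0.00097752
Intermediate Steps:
J = 1325 (J = -53*(-25) = 1325)
1/(J + s(-181, -302)) = 1/(1325 - 302) = 1/1023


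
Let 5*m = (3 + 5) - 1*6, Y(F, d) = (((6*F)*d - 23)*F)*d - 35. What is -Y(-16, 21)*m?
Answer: -1370138/5 ≈ -2.7403e+5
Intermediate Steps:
Y(F, d) = -35 + F*d*(-23 + 6*F*d) (Y(F, d) = ((6*F*d - 23)*F)*d - 35 = ((-23 + 6*F*d)*F)*d - 35 = (F*(-23 + 6*F*d))*d - 35 = F*d*(-23 + 6*F*d) - 35 = -35 + F*d*(-23 + 6*F*d))
m = 2/5 (m = ((3 + 5) - 1*6)/5 = (8 - 6)/5 = (1/5)*2 = 2/5 ≈ 0.40000)
-Y(-16, 21)*m = -(-35 - 23*(-16)*21 + 6*(-16)**2*21**2)*2/5 = -(-35 + 7728 + 6*256*441)*2/5 = -(-35 + 7728 + 677376)*2/5 = -685069*2/5 = -1*1370138/5 = -1370138/5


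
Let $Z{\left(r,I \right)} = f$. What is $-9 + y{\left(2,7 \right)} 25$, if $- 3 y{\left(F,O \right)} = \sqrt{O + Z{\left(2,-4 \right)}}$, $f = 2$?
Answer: $-34$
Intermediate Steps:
$Z{\left(r,I \right)} = 2$
$y{\left(F,O \right)} = - \frac{\sqrt{2 + O}}{3}$ ($y{\left(F,O \right)} = - \frac{\sqrt{O + 2}}{3} = - \frac{\sqrt{2 + O}}{3}$)
$-9 + y{\left(2,7 \right)} 25 = -9 + - \frac{\sqrt{2 + 7}}{3} \cdot 25 = -9 + - \frac{\sqrt{9}}{3} \cdot 25 = -9 + \left(- \frac{1}{3}\right) 3 \cdot 25 = -9 - 25 = -34$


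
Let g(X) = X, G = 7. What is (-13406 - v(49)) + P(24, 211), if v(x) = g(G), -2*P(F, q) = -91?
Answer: -26735/2 ≈ -13368.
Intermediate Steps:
P(F, q) = 91/2 (P(F, q) = -½*(-91) = 91/2)
v(x) = 7
(-13406 - v(49)) + P(24, 211) = (-13406 - 1*7) + 91/2 = (-13406 - 7) + 91/2 = -13413 + 91/2 = -26735/2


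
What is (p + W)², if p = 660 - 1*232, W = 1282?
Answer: 2924100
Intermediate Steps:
p = 428 (p = 660 - 232 = 428)
(p + W)² = (428 + 1282)² = 1710² = 2924100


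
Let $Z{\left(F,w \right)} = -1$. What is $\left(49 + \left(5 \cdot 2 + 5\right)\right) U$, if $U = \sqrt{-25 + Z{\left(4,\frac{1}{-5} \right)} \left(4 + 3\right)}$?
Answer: $256 i \sqrt{2} \approx 362.04 i$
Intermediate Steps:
$U = 4 i \sqrt{2}$ ($U = \sqrt{-25 - \left(4 + 3\right)} = \sqrt{-25 - 7} = \sqrt{-32} = 4 i \sqrt{2} \approx 5.6569 i$)
$\left(49 + \left(5 \cdot 2 + 5\right)\right) U = \left(49 + \left(5 \cdot 2 + 5\right)\right) 4 i \sqrt{2} = \left(49 + \left(10 + 5\right)\right) 4 i \sqrt{2} = \left(49 + 15\right) 4 i \sqrt{2} = 64 \cdot 4 i \sqrt{2} = 256 i \sqrt{2}$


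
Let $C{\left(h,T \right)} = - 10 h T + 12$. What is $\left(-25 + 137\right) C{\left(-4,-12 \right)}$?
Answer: $-52416$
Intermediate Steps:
$C{\left(h,T \right)} = 12 - 10 T h$ ($C{\left(h,T \right)} = - 10 T h + 12 = 12 - 10 T h$)
$\left(-25 + 137\right) C{\left(-4,-12 \right)} = \left(-25 + 137\right) \left(12 - \left(-120\right) \left(-4\right)\right) = 112 \left(12 - 480\right) = 112 \left(-468\right) = -52416$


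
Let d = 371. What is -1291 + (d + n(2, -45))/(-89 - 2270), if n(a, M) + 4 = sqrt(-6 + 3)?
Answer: -3045836/2359 - I*sqrt(3)/2359 ≈ -1291.2 - 0.00073423*I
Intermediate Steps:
n(a, M) = -4 + I*sqrt(3) (n(a, M) = -4 + sqrt(-6 + 3) = -4 + sqrt(-3) = -4 + I*sqrt(3))
-1291 + (d + n(2, -45))/(-89 - 2270) = -1291 + (371 + (-4 + I*sqrt(3)))/(-89 - 2270) = -1291 + (367 + I*sqrt(3))/(-2359) = -1291 + (367 + I*sqrt(3))*(-1/2359) = -1291 + (-367/2359 - I*sqrt(3)/2359) = -3045836/2359 - I*sqrt(3)/2359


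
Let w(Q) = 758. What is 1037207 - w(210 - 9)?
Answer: 1036449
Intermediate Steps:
1037207 - w(210 - 9) = 1037207 - 1*758 = 1037207 - 758 = 1036449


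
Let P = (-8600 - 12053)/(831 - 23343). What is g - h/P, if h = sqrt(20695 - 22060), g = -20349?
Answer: -20349 - 22512*I*sqrt(1365)/20653 ≈ -20349.0 - 40.271*I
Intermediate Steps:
h = I*sqrt(1365) (h = sqrt(-1365) = I*sqrt(1365) ≈ 36.946*I)
P = 20653/22512 (P = -20653/(-22512) = -20653*(-1/22512) = 20653/22512 ≈ 0.91742)
g - h/P = -20349 - I*sqrt(1365)/20653/22512 = -20349 - I*sqrt(1365)*22512/20653 = -20349 - 22512*I*sqrt(1365)/20653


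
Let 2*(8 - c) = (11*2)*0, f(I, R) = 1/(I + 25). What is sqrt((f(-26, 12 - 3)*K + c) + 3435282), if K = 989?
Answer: 3*sqrt(381589) ≈ 1853.2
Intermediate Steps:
f(I, R) = 1/(25 + I)
c = 8 (c = 8 - 11*2*0/2 = 8 - 11*0 = 8 - 1/2*0 = 8 + 0 = 8)
sqrt((f(-26, 12 - 3)*K + c) + 3435282) = sqrt((989/(25 - 26) + 8) + 3435282) = sqrt((989/(-1) + 8) + 3435282) = sqrt((-1*989 + 8) + 3435282) = sqrt((-989 + 8) + 3435282) = sqrt(-981 + 3435282) = sqrt(3434301) = 3*sqrt(381589)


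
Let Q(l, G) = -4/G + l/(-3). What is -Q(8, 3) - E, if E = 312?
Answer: -308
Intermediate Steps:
Q(l, G) = -4/G - l/3 (Q(l, G) = -4/G + l*(-1/3) = -4/G - l/3)
-Q(8, 3) - E = -(-4/3 - 1/3*8) - 1*312 = -(-4*1/3 - 8/3) - 312 = -(-4/3 - 8/3) - 312 = -1*(-4) - 312 = 4 - 312 = -308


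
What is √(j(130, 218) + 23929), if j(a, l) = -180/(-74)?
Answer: √32762131/37 ≈ 154.70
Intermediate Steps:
j(a, l) = 90/37 (j(a, l) = -180*(-1/74) = 90/37)
√(j(130, 218) + 23929) = √(90/37 + 23929) = √(885463/37) = √32762131/37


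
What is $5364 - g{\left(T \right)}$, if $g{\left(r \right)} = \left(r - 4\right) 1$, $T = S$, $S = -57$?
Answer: $5425$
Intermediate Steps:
$T = -57$
$g{\left(r \right)} = -4 + r$ ($g{\left(r \right)} = \left(-4 + r\right) 1 = -4 + r$)
$5364 - g{\left(T \right)} = 5364 - \left(-4 - 57\right) = 5364 - -61 = 5364 + 61 = 5425$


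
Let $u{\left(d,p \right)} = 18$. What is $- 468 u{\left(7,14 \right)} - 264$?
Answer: $-8688$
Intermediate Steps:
$- 468 u{\left(7,14 \right)} - 264 = \left(-468\right) 18 - 264 = -8424 - 264 = -8688$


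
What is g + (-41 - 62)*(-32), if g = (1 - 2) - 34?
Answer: 3261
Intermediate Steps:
g = -35 (g = -1 - 34 = -35)
g + (-41 - 62)*(-32) = -35 + (-41 - 62)*(-32) = -35 - 103*(-32) = -35 + 3296 = 3261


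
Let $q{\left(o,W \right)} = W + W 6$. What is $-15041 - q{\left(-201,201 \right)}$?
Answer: $-16448$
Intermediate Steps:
$q{\left(o,W \right)} = 7 W$ ($q{\left(o,W \right)} = W + 6 W = 7 W$)
$-15041 - q{\left(-201,201 \right)} = -15041 - 7 \cdot 201 = -15041 - 1407 = -16448$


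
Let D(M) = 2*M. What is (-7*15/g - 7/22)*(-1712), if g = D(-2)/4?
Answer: -1971368/11 ≈ -1.7922e+5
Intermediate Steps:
g = -1 (g = (2*(-2))/4 = -4*1/4 = -1)
(-7*15/g - 7/22)*(-1712) = (-7/((-1/15)) - 7/22)*(-1712) = (-7/((-1*1/15)) - 7*1/22)*(-1712) = (-7/(-1/15) - 7/22)*(-1712) = (-7*(-15) - 7/22)*(-1712) = (105 - 7/22)*(-1712) = (2303/22)*(-1712) = -1971368/11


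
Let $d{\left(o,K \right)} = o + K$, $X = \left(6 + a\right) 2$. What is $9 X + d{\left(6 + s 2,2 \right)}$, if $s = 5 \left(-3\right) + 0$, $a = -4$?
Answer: $14$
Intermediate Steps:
$s = -15$ ($s = -15 + 0 = -15$)
$X = 4$ ($X = \left(6 - 4\right) 2 = 2 \cdot 2 = 4$)
$d{\left(o,K \right)} = K + o$
$9 X + d{\left(6 + s 2,2 \right)} = 9 \cdot 4 + \left(2 + \left(6 - 30\right)\right) = 36 + \left(2 + \left(6 - 30\right)\right) = 36 + \left(2 - 24\right) = 36 - 22 = 14$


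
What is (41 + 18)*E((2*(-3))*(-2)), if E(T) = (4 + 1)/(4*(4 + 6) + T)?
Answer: 295/52 ≈ 5.6731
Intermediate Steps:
E(T) = 5/(40 + T) (E(T) = 5/(4*10 + T) = 5/(40 + T))
(41 + 18)*E((2*(-3))*(-2)) = (41 + 18)*(5/(40 + (2*(-3))*(-2))) = 59*(5/(40 - 6*(-2))) = 59*(5/(40 + 12)) = 59*(5/52) = 295/52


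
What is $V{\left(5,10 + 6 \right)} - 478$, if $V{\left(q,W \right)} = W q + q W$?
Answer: $-318$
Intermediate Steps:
$V{\left(q,W \right)} = 2 W q$ ($V{\left(q,W \right)} = W q + W q = 2 W q$)
$V{\left(5,10 + 6 \right)} - 478 = 2 \left(10 + 6\right) 5 - 478 = 2 \cdot 16 \cdot 5 - 478 = 160 - 478 = -318$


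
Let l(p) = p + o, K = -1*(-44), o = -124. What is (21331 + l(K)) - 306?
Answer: 20945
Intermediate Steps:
K = 44
l(p) = -124 + p (l(p) = p - 124 = -124 + p)
(21331 + l(K)) - 306 = (21331 + (-124 + 44)) - 306 = (21331 - 80) - 306 = 21251 - 306 = 20945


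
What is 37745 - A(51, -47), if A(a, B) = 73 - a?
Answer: 37723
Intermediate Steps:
37745 - A(51, -47) = 37745 - (73 - 1*51) = 37745 - (73 - 51) = 37745 - 1*22 = 37745 - 22 = 37723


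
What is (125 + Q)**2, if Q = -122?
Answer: 9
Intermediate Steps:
(125 + Q)**2 = (125 - 122)**2 = 3**2 = 9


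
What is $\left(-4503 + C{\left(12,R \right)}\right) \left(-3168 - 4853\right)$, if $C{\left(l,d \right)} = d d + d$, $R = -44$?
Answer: $20942831$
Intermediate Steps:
$C{\left(l,d \right)} = d + d^{2}$ ($C{\left(l,d \right)} = d^{2} + d = d + d^{2}$)
$\left(-4503 + C{\left(12,R \right)}\right) \left(-3168 - 4853\right) = \left(-4503 - 44 \left(1 - 44\right)\right) \left(-3168 - 4853\right) = \left(-4503 - -1892\right) \left(-8021\right) = \left(-4503 + 1892\right) \left(-8021\right) = \left(-2611\right) \left(-8021\right) = 20942831$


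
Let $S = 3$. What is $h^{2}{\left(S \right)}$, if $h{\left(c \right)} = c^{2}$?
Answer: $81$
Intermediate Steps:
$h^{2}{\left(S \right)} = \left(3^{2}\right)^{2} = 9^{2} = 81$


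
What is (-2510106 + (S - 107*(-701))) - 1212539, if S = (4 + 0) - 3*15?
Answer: -3647679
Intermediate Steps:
S = -41 (S = 4 - 45 = -41)
(-2510106 + (S - 107*(-701))) - 1212539 = (-2510106 + (-41 - 107*(-701))) - 1212539 = (-2510106 + (-41 + 75007)) - 1212539 = (-2510106 + 74966) - 1212539 = -2435140 - 1212539 = -3647679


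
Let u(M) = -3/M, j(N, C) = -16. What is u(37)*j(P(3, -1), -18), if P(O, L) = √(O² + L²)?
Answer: 48/37 ≈ 1.2973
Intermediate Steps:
P(O, L) = √(L² + O²)
u(37)*j(P(3, -1), -18) = -3/37*(-16) = 48/37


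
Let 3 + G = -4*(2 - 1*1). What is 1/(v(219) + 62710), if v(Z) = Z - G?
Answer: 1/62936 ≈ 1.5889e-5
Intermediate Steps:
G = -7 (G = -3 - 4*(2 - 1*1) = -3 - 4*(2 - 1) = -3 - 4*1 = -3 - 4 = -7)
v(Z) = 7 + Z (v(Z) = Z - 1*(-7) = Z + 7 = 7 + Z)
1/(v(219) + 62710) = 1/((7 + 219) + 62710) = 1/(226 + 62710) = 1/62936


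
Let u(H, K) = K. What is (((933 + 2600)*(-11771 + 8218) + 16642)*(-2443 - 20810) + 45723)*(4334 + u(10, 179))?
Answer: 1315549165916322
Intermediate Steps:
(((933 + 2600)*(-11771 + 8218) + 16642)*(-2443 - 20810) + 45723)*(4334 + u(10, 179)) = (((933 + 2600)*(-11771 + 8218) + 16642)*(-2443 - 20810) + 45723)*(4334 + 179) = ((3533*(-3553) + 16642)*(-23253) + 45723)*4513 = ((-12552749 + 16642)*(-23253) + 45723)*4513 = (-12536107*(-23253) + 45723)*4513 = (291502096071 + 45723)*4513 = 291502141794*4513 = 1315549165916322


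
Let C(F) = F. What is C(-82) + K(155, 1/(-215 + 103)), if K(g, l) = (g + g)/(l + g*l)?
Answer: -11878/39 ≈ -304.56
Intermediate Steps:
K(g, l) = 2*g/(l + g*l) (K(g, l) = (2*g)/(l + g*l) = 2*g/(l + g*l))
C(-82) + K(155, 1/(-215 + 103)) = -82 + 2*155/(1/(-215 + 103)*(1 + 155)) = -82 + 2*155/(1/(-112)*156) = -82 + 2*155*(1/156)/(-1/112) = -82 + 2*155*(-112)*(1/156) = -82 - 8680/39 = -11878/39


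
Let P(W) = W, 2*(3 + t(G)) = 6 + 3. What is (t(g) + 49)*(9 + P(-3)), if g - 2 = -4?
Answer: 303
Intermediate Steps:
g = -2 (g = 2 - 4 = -2)
t(G) = 3/2 (t(G) = -3 + (6 + 3)/2 = -3 + (½)*9 = -3 + 9/2 = 3/2)
(t(g) + 49)*(9 + P(-3)) = (3/2 + 49)*(9 - 3) = (101/2)*6 = 303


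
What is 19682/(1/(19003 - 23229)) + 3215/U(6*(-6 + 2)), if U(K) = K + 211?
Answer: -15553933469/187 ≈ -8.3176e+7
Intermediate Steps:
U(K) = 211 + K
19682/(1/(19003 - 23229)) + 3215/U(6*(-6 + 2)) = 19682/(1/(19003 - 23229)) + 3215/(211 + 6*(-6 + 2)) = 19682/(1/(-4226)) + 3215/(211 + 6*(-4)) = 19682/(-1/4226) + 3215/(211 - 24) = 19682*(-4226) + 3215/187 = -83176132 + 3215*(1/187) = -83176132 + 3215/187 = -15553933469/187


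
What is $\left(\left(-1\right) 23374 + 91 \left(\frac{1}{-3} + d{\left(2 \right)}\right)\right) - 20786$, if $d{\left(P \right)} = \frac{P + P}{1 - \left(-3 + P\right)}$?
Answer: $- \frac{132025}{3} \approx -44008.0$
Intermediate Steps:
$d{\left(P \right)} = \frac{2 P}{4 - P}$
$\left(\left(-1\right) 23374 + 91 \left(\frac{1}{-3} + d{\left(2 \right)}\right)\right) - 20786 = \left(\left(-1\right) 23374 + 91 \left(\frac{1}{-3} - \frac{4}{-4 + 2}\right)\right) - 20786 = \left(-23374 + 91 \left(- \frac{1}{3} - \frac{4}{-2}\right)\right) - 20786 = \left(-23374 + 91 \left(- \frac{1}{3} - 4 \left(- \frac{1}{2}\right)\right)\right) - 20786 = \left(-23374 + 91 \left(- \frac{1}{3} + 2\right)\right) - 20786 = \left(-23374 + 91 \cdot \frac{5}{3}\right) - 20786 = \left(-23374 + \frac{455}{3}\right) - 20786 = - \frac{69667}{3} - 20786 = - \frac{132025}{3}$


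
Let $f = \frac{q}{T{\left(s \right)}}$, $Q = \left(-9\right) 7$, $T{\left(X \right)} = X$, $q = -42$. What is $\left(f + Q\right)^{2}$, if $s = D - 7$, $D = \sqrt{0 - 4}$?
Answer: $\frac{9264969}{2809} - \frac{511560 i}{2809} \approx 3298.3 - 182.11 i$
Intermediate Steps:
$D = 2 i$ ($D = \sqrt{0 - 4} = \sqrt{-4} = 2 i \approx 2.0 i$)
$s = -7 + 2 i$ ($s = 2 i - 7 = -7 + 2 i \approx -7.0 + 2.0 i$)
$Q = -63$
$f = - \frac{42 \left(-7 - 2 i\right)}{53}$ ($f = - \frac{42}{-7 + 2 i} = - 42 \frac{-7 - 2 i}{53} = - \frac{42 \left(-7 - 2 i\right)}{53} \approx 5.5472 + 1.5849 i$)
$\left(f + Q\right)^{2} = \left(\left(\frac{294}{53} + \frac{84 i}{53}\right) - 63\right)^{2} = \left(- \frac{3045}{53} + \frac{84 i}{53}\right)^{2}$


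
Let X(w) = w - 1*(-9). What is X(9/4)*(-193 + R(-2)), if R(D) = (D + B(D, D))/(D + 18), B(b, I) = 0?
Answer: -69525/32 ≈ -2172.7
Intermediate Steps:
X(w) = 9 + w (X(w) = w + 9 = 9 + w)
R(D) = D/(18 + D) (R(D) = (D + 0)/(D + 18) = D/(18 + D))
X(9/4)*(-193 + R(-2)) = (9 + 9/4)*(-193 - 2/(18 - 2)) = (9 + 9*(¼))*(-193 - 2/16) = (9 + 9/4)*(-193 - 2*1/16) = 45*(-193 - ⅛)/4 = (45/4)*(-1545/8) = -69525/32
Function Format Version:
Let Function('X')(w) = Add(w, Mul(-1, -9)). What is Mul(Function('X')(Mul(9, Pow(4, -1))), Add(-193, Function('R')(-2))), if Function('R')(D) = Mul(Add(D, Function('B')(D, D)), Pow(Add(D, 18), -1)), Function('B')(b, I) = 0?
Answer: Rational(-69525, 32) ≈ -2172.7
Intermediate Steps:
Function('X')(w) = Add(9, w) (Function('X')(w) = Add(w, 9) = Add(9, w))
Function('R')(D) = Mul(D, Pow(Add(18, D), -1)) (Function('R')(D) = Mul(Add(D, 0), Pow(Add(D, 18), -1)) = Mul(D, Pow(Add(18, D), -1)))
Mul(Function('X')(Mul(9, Pow(4, -1))), Add(-193, Function('R')(-2))) = Mul(Add(9, Mul(9, Pow(4, -1))), Add(-193, Mul(-2, Pow(Add(18, -2), -1)))) = Mul(Add(9, Mul(9, Rational(1, 4))), Add(-193, Mul(-2, Pow(16, -1)))) = Mul(Add(9, Rational(9, 4)), Add(-193, Mul(-2, Rational(1, 16)))) = Mul(Rational(45, 4), Add(-193, Rational(-1, 8))) = Mul(Rational(45, 4), Rational(-1545, 8)) = Rational(-69525, 32)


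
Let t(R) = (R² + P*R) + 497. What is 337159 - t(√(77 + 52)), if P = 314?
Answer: 336533 - 314*√129 ≈ 3.3297e+5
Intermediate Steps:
t(R) = 497 + R² + 314*R (t(R) = (R² + 314*R) + 497 = 497 + R² + 314*R)
337159 - t(√(77 + 52)) = 337159 - (497 + (√(77 + 52))² + 314*√(77 + 52)) = 337159 - (497 + (√129)² + 314*√129) = 337159 - (497 + 129 + 314*√129) = 337159 - (626 + 314*√129) = 337159 + (-626 - 314*√129) = 336533 - 314*√129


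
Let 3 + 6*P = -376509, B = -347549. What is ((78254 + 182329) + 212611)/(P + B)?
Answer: -473194/410301 ≈ -1.1533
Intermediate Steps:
P = -62752 (P = -½ + (⅙)*(-376509) = -½ - 125503/2 = -62752)
((78254 + 182329) + 212611)/(P + B) = ((78254 + 182329) + 212611)/(-62752 - 347549) = (260583 + 212611)/(-410301) = 473194*(-1/410301) = -473194/410301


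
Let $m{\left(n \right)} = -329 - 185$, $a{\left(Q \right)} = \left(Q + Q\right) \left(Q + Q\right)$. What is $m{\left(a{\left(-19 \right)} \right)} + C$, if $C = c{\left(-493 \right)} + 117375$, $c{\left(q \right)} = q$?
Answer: $116368$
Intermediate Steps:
$a{\left(Q \right)} = 4 Q^{2}$ ($a{\left(Q \right)} = 2 Q 2 Q = 4 Q^{2}$)
$C = 116882$ ($C = -493 + 117375 = 116882$)
$m{\left(n \right)} = -514$
$m{\left(a{\left(-19 \right)} \right)} + C = -514 + 116882 = 116368$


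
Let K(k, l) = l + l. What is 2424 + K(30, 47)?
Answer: 2518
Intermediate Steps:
K(k, l) = 2*l
2424 + K(30, 47) = 2424 + 2*47 = 2424 + 94 = 2518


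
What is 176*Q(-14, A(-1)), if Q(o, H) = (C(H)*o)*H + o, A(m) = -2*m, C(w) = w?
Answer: -12320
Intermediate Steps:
Q(o, H) = o + o*H² (Q(o, H) = (H*o)*H + o = o*H² + o = o + o*H²)
176*Q(-14, A(-1)) = 176*(-14*(1 + (-2*(-1))²)) = 176*(-14*(1 + 2²)) = 176*(-14*(1 + 4)) = 176*(-14*5) = 176*(-70) = -12320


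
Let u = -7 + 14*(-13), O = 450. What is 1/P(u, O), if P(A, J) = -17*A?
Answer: 1/3213 ≈ 0.00031124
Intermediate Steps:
u = -189 (u = -7 - 182 = -189)
1/P(u, O) = 1/(-17*(-189)) = 1/3213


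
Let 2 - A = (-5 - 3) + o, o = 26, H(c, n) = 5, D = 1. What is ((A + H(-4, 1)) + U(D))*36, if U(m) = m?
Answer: -360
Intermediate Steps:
A = -16 (A = 2 - ((-5 - 3) + 26) = 2 - (-8 + 26) = 2 - 1*18 = 2 - 18 = -16)
((A + H(-4, 1)) + U(D))*36 = ((-16 + 5) + 1)*36 = (-11 + 1)*36 = -10*36 = -360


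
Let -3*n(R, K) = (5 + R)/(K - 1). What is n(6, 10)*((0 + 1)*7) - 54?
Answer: -1535/27 ≈ -56.852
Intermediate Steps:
n(R, K) = -(5 + R)/(3*(-1 + K)) (n(R, K) = -(5 + R)/(3*(K - 1)) = -(5 + R)/(3*(-1 + K)))
n(6, 10)*((0 + 1)*7) - 54 = ((-5 - 1*6)/(3*(-1 + 10)))*((0 + 1)*7) - 54 = ((1/3)*(-5 - 6)/9)*(1*7) - 54 = ((1/3)*(1/9)*(-11))*7 - 54 = -11/27*7 - 54 = -77/27 - 54 = -1535/27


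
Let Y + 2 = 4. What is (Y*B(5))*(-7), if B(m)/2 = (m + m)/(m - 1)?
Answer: -70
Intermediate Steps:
Y = 2 (Y = -2 + 4 = 2)
B(m) = 4*m/(-1 + m) (B(m) = 2*((m + m)/(m - 1)) = 2*((2*m)/(-1 + m)) = 2*(2*m/(-1 + m)) = 4*m/(-1 + m))
(Y*B(5))*(-7) = (2*(4*5/(-1 + 5)))*(-7) = (2*(4*5/4))*(-7) = (2*(4*5*(1/4)))*(-7) = (2*5)*(-7) = 10*(-7) = -70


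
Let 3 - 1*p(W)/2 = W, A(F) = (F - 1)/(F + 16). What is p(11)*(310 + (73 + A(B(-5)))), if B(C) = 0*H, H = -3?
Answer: -6127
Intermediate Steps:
B(C) = 0 (B(C) = 0*(-3) = 0)
A(F) = (-1 + F)/(16 + F)
p(W) = 6 - 2*W
p(11)*(310 + (73 + A(B(-5)))) = (6 - 2*11)*(310 + (73 + (-1 + 0)/(16 + 0))) = (6 - 22)*(310 + (73 - 1/16)) = -16*(310 + (73 + (1/16)*(-1))) = -16*(310 + (73 - 1/16)) = -16*(310 + 1167/16) = -16*6127/16 = -6127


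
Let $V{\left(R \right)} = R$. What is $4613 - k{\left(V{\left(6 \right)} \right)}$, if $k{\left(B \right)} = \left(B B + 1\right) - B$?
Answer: $4582$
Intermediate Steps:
$k{\left(B \right)} = 1 + B^{2} - B$ ($k{\left(B \right)} = \left(B^{2} + 1\right) - B = \left(1 + B^{2}\right) - B = 1 + B^{2} - B$)
$4613 - k{\left(V{\left(6 \right)} \right)} = 4613 - \left(1 + 6^{2} - 6\right) = 4613 - \left(1 + 36 - 6\right) = 4613 - 31 = 4582$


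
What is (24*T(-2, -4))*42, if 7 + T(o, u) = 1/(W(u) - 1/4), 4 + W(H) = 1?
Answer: -95760/13 ≈ -7366.2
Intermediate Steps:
W(H) = -3 (W(H) = -4 + 1 = -3)
T(o, u) = -95/13 (T(o, u) = -7 + 1/(-3 - 1/4) = -7 + 1/(-3 - 1*¼) = -7 + 1/(-3 - ¼) = -7 + 1/(-13/4) = -7 - 4/13 = -95/13)
(24*T(-2, -4))*42 = (24*(-95/13))*42 = -2280/13*42 = -95760/13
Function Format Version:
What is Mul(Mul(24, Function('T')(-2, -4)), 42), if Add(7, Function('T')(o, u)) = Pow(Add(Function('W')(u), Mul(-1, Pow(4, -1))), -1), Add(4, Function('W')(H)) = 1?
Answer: Rational(-95760, 13) ≈ -7366.2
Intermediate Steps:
Function('W')(H) = -3 (Function('W')(H) = Add(-4, 1) = -3)
Function('T')(o, u) = Rational(-95, 13) (Function('T')(o, u) = Add(-7, Pow(Add(-3, Mul(-1, Pow(4, -1))), -1)) = Add(-7, Pow(Add(-3, Mul(-1, Rational(1, 4))), -1)) = Add(-7, Pow(Add(-3, Rational(-1, 4)), -1)) = Add(-7, Pow(Rational(-13, 4), -1)) = Add(-7, Rational(-4, 13)) = Rational(-95, 13))
Mul(Mul(24, Function('T')(-2, -4)), 42) = Mul(Mul(24, Rational(-95, 13)), 42) = Mul(Rational(-2280, 13), 42) = Rational(-95760, 13)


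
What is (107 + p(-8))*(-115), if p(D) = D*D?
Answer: -19665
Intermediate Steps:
p(D) = D²
(107 + p(-8))*(-115) = (107 + (-8)²)*(-115) = (107 + 64)*(-115) = 171*(-115) = -19665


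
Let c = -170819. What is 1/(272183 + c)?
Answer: 1/101364 ≈ 9.8654e-6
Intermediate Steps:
1/(272183 + c) = 1/(272183 - 170819) = 1/101364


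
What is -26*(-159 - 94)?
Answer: 6578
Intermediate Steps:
-26*(-159 - 94) = -26*(-253) = 6578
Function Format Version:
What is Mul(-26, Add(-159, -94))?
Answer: 6578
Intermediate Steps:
Mul(-26, Add(-159, -94)) = Mul(-26, -253) = 6578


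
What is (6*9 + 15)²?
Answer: 4761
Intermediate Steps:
(6*9 + 15)² = (54 + 15)² = 69² = 4761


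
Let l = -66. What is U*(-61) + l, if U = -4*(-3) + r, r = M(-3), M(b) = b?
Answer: -615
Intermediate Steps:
r = -3
U = 9 (U = -4*(-3) - 3 = 12 - 3 = 9)
U*(-61) + l = 9*(-61) - 66 = -549 - 66 = -615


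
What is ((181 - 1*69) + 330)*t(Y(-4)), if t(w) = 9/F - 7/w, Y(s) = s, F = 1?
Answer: 9503/2 ≈ 4751.5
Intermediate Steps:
t(w) = 9 - 7/w (t(w) = 9/1 - 7/w = 9*1 - 7/w = 9 - 7/w)
((181 - 1*69) + 330)*t(Y(-4)) = ((181 - 1*69) + 330)*(9 - 7/(-4)) = ((181 - 69) + 330)*(9 - 7*(-1/4)) = (112 + 330)*(9 + 7/4) = 442*(43/4) = 9503/2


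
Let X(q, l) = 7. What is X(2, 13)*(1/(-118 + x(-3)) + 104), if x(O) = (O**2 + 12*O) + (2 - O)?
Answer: 14559/20 ≈ 727.95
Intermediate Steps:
x(O) = 2 + O**2 + 11*O
X(2, 13)*(1/(-118 + x(-3)) + 104) = 7*(1/(-118 + (2 + (-3)**2 + 11*(-3))) + 104) = 7*(1/(-118 + (2 + 9 - 33)) + 104) = 7*(1/(-118 - 22) + 104) = 7*(1/(-140) + 104) = 7*(-1/140 + 104) = 7*(14559/140) = 14559/20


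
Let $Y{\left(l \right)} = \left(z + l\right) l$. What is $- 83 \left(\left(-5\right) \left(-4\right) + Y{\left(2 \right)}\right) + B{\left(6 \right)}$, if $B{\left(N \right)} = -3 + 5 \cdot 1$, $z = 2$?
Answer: $-2322$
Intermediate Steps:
$Y{\left(l \right)} = l \left(2 + l\right)$ ($Y{\left(l \right)} = \left(2 + l\right) l = l \left(2 + l\right)$)
$B{\left(N \right)} = 2$ ($B{\left(N \right)} = -3 + 5 = 2$)
$- 83 \left(\left(-5\right) \left(-4\right) + Y{\left(2 \right)}\right) + B{\left(6 \right)} = - 83 \left(\left(-5\right) \left(-4\right) + 2 \left(2 + 2\right)\right) + 2 = - 83 \left(20 + 2 \cdot 4\right) + 2 = - 83 \left(20 + 8\right) + 2 = \left(-83\right) 28 + 2 = -2324 + 2 = -2322$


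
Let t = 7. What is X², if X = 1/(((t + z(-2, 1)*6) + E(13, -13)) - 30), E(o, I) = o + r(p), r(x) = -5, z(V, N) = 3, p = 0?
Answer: ⅑ ≈ 0.11111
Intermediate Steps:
E(o, I) = -5 + o (E(o, I) = o - 5 = -5 + o)
X = ⅓ (X = 1/(((7 + 3*6) + (-5 + 13)) - 30) = 1/(((7 + 18) + 8) - 30) = 1/((25 + 8) - 30) = 1/(33 - 30) = 1/3 = ⅓ ≈ 0.33333)
X² = (⅓)² = ⅑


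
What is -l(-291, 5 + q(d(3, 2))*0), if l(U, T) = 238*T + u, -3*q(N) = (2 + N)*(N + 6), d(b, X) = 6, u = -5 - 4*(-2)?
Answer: -1193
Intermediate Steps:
u = 3 (u = -5 + 8 = 3)
q(N) = -(2 + N)*(6 + N)/3 (q(N) = -(2 + N)*(N + 6)/3 = -(2 + N)*(6 + N)/3)
l(U, T) = 3 + 238*T (l(U, T) = 238*T + 3 = 3 + 238*T)
-l(-291, 5 + q(d(3, 2))*0) = -(3 + 238*(5 + (-4 - 8/3*6 - 1/3*6**2)*0)) = -(3 + 238*(5 + (-4 - 16 - 1/3*36)*0)) = -(3 + 238*(5 + (-4 - 16 - 12)*0)) = -(3 + 238*(5 - 32*0)) = -(3 + 238*(5 + 0)) = -(3 + 238*5) = -(3 + 1190) = -1*1193 = -1193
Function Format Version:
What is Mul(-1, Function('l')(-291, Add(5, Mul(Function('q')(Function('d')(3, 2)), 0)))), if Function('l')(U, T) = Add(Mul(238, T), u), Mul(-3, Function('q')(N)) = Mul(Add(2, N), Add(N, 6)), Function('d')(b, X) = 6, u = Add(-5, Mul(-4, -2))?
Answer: -1193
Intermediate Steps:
u = 3 (u = Add(-5, 8) = 3)
Function('q')(N) = Mul(Rational(-1, 3), Add(2, N), Add(6, N)) (Function('q')(N) = Mul(Rational(-1, 3), Mul(Add(2, N), Add(N, 6))) = Mul(Rational(-1, 3), Mul(Add(2, N), Add(6, N))) = Mul(Rational(-1, 3), Add(2, N), Add(6, N)))
Function('l')(U, T) = Add(3, Mul(238, T)) (Function('l')(U, T) = Add(Mul(238, T), 3) = Add(3, Mul(238, T)))
Mul(-1, Function('l')(-291, Add(5, Mul(Function('q')(Function('d')(3, 2)), 0)))) = Mul(-1, Add(3, Mul(238, Add(5, Mul(Add(-4, Mul(Rational(-8, 3), 6), Mul(Rational(-1, 3), Pow(6, 2))), 0))))) = Mul(-1, Add(3, Mul(238, Add(5, Mul(Add(-4, -16, Mul(Rational(-1, 3), 36)), 0))))) = Mul(-1, Add(3, Mul(238, Add(5, Mul(Add(-4, -16, -12), 0))))) = Mul(-1, Add(3, Mul(238, Add(5, Mul(-32, 0))))) = Mul(-1, Add(3, Mul(238, Add(5, 0)))) = Mul(-1, Add(3, Mul(238, 5))) = Mul(-1, Add(3, 1190)) = Mul(-1, 1193) = -1193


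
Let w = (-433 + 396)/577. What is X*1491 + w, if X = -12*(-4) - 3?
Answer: 38713778/577 ≈ 67095.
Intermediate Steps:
X = 45 (X = 48 - 3 = 45)
w = -37/577 (w = -37*1/577 = -37/577 ≈ -0.064125)
X*1491 + w = 45*1491 - 37/577 = 67095 - 37/577 = 38713778/577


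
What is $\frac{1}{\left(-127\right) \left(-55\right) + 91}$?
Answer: $\frac{1}{7076} \approx 0.00014132$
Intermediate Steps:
$\frac{1}{\left(-127\right) \left(-55\right) + 91} = \frac{1}{6985 + 91} = \frac{1}{7076}$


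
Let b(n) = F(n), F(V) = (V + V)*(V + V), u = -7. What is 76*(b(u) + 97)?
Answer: 22268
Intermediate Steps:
F(V) = 4*V² (F(V) = (2*V)*(2*V) = 4*V²)
b(n) = 4*n²
76*(b(u) + 97) = 76*(4*(-7)² + 97) = 76*(4*49 + 97) = 76*(196 + 97) = 76*293 = 22268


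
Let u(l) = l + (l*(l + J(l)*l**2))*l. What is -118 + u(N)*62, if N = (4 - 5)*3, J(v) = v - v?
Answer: -1978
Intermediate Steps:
J(v) = 0
N = -3 (N = -1*3 = -3)
u(l) = l + l**3 (u(l) = l + (l*(l + 0*l**2))*l = l + (l*(l + 0))*l = l + (l*l)*l = l + l**2*l = l + l**3)
-118 + u(N)*62 = -118 + (-3 + (-3)**3)*62 = -118 + (-3 - 27)*62 = -118 - 30*62 = -118 - 1860 = -1978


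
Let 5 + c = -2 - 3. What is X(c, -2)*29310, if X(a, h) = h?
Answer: -58620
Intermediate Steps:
c = -10 (c = -5 + (-2 - 3) = -5 - 5 = -10)
X(c, -2)*29310 = -2*29310 = -58620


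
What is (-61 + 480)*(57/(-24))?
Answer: -7961/8 ≈ -995.13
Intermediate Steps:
(-61 + 480)*(57/(-24)) = 419*(57*(-1/24)) = 419*(-19/8) = -7961/8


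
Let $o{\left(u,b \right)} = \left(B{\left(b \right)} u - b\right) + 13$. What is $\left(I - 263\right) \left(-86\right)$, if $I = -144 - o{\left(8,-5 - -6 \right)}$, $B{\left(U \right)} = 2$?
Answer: $37410$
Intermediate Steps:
$o{\left(u,b \right)} = 13 - b + 2 u$ ($o{\left(u,b \right)} = \left(2 u - b\right) + 13 = \left(- b + 2 u\right) + 13 = 13 - b + 2 u$)
$I = -172$ ($I = -144 - \left(13 - \left(-5 - -6\right) + 2 \cdot 8\right) = -144 - \left(13 - \left(-5 + 6\right) + 16\right) = -144 - \left(13 - 1 + 16\right) = -144 - 28 = -172$)
$\left(I - 263\right) \left(-86\right) = \left(-172 - 263\right) \left(-86\right) = \left(-435\right) \left(-86\right) = 37410$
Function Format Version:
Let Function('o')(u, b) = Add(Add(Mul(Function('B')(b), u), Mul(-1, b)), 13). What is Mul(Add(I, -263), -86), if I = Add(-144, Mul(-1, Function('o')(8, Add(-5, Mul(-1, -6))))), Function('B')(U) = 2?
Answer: 37410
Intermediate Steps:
Function('o')(u, b) = Add(13, Mul(-1, b), Mul(2, u)) (Function('o')(u, b) = Add(Add(Mul(2, u), Mul(-1, b)), 13) = Add(Add(Mul(-1, b), Mul(2, u)), 13) = Add(13, Mul(-1, b), Mul(2, u)))
I = -172 (I = Add(-144, Mul(-1, Add(13, Mul(-1, Add(-5, Mul(-1, -6))), Mul(2, 8)))) = Add(-144, Mul(-1, Add(13, Mul(-1, Add(-5, 6)), 16))) = Add(-144, Mul(-1, Add(13, Mul(-1, 1), 16))) = Add(-144, Mul(-1, Add(13, -1, 16))) = Add(-144, Mul(-1, 28)) = Add(-144, -28) = -172)
Mul(Add(I, -263), -86) = Mul(Add(-172, -263), -86) = Mul(-435, -86) = 37410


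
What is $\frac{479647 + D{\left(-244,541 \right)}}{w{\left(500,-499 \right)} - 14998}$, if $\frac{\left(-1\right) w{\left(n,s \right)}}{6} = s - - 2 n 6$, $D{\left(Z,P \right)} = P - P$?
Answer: $- \frac{479647}{48004} \approx -9.9918$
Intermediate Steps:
$D{\left(Z,P \right)} = 0$
$w{\left(n,s \right)} = - 72 n - 6 s$ ($w{\left(n,s \right)} = - 6 \left(s - - 2 n 6\right) = - 6 \left(s - - 12 n\right) = - 6 \left(s + 12 n\right) = - 72 n - 6 s$)
$\frac{479647 + D{\left(-244,541 \right)}}{w{\left(500,-499 \right)} - 14998} = \frac{479647 + 0}{\left(\left(-72\right) 500 - -2994\right) - 14998} = \frac{479647}{\left(-36000 + 2994\right) - 14998} = \frac{479647}{-33006 - 14998} = \frac{479647}{-48004} = 479647 \left(- \frac{1}{48004}\right) = - \frac{479647}{48004}$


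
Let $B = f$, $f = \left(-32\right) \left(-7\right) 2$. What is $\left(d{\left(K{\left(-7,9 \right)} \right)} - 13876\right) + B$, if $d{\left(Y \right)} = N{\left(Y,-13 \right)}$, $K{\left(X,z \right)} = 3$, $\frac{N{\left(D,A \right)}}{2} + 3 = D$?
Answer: $-13428$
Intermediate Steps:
$N{\left(D,A \right)} = -6 + 2 D$
$d{\left(Y \right)} = -6 + 2 Y$
$f = 448$ ($f = 224 \cdot 2 = 448$)
$B = 448$
$\left(d{\left(K{\left(-7,9 \right)} \right)} - 13876\right) + B = \left(\left(-6 + 2 \cdot 3\right) - 13876\right) + 448 = \left(\left(-6 + 6\right) - 13876\right) + 448 = \left(0 - 13876\right) + 448 = -13876 + 448 = -13428$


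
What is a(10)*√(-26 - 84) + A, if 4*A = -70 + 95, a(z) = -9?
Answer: 25/4 - 9*I*√110 ≈ 6.25 - 94.393*I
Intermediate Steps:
A = 25/4 (A = (-70 + 95)/4 = (¼)*25 = 25/4 ≈ 6.2500)
a(10)*√(-26 - 84) + A = -9*√(-26 - 84) + 25/4 = -9*I*√110 + 25/4 = 25/4 - 9*I*√110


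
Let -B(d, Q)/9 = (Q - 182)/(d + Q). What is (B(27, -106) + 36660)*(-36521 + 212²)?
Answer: 24372354804/79 ≈ 3.0851e+8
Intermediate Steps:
B(d, Q) = -9*(-182 + Q)/(Q + d) (B(d, Q) = -9*(Q - 182)/(d + Q) = -9*(-182 + Q)/(Q + d))
(B(27, -106) + 36660)*(-36521 + 212²) = (9*(182 - 1*(-106))/(-106 + 27) + 36660)*(-36521 + 212²) = (9*(182 + 106)/(-79) + 36660)*(-36521 + 44944) = (9*(-1/79)*288 + 36660)*8423 = (-2592/79 + 36660)*8423 = (2893548/79)*8423 = 24372354804/79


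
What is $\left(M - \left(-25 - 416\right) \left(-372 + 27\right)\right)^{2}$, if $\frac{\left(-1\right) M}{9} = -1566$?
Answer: $19058078601$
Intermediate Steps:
$M = 14094$ ($M = \left(-9\right) \left(-1566\right) = 14094$)
$\left(M - \left(-25 - 416\right) \left(-372 + 27\right)\right)^{2} = \left(14094 - \left(-25 - 416\right) \left(-372 + 27\right)\right)^{2} = \left(14094 - \left(-441\right) \left(-345\right)\right)^{2} = \left(14094 - 152145\right)^{2} = \left(-138051\right)^{2} = 19058078601$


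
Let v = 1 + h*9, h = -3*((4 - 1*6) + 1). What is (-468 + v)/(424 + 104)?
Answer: -⅚ ≈ -0.83333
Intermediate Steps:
h = 3 (h = -3*((4 - 6) + 1) = -3*(-2 + 1) = -3*(-1) = 3)
v = 28 (v = 1 + 3*9 = 1 + 27 = 28)
(-468 + v)/(424 + 104) = (-468 + 28)/(424 + 104) = -440/528 = -440*1/528 = -⅚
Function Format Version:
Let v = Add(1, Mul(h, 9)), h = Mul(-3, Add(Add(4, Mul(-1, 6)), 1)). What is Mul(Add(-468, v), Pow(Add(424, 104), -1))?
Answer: Rational(-5, 6) ≈ -0.83333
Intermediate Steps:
h = 3 (h = Mul(-3, Add(Add(4, -6), 1)) = Mul(-3, Add(-2, 1)) = Mul(-3, -1) = 3)
v = 28 (v = Add(1, Mul(3, 9)) = Add(1, 27) = 28)
Mul(Add(-468, v), Pow(Add(424, 104), -1)) = Mul(Add(-468, 28), Pow(Add(424, 104), -1)) = Mul(-440, Pow(528, -1)) = Mul(-440, Rational(1, 528)) = Rational(-5, 6)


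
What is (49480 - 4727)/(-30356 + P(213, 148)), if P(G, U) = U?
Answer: -44753/30208 ≈ -1.4815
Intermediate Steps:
(49480 - 4727)/(-30356 + P(213, 148)) = (49480 - 4727)/(-30356 + 148) = 44753/(-30208) = 44753*(-1/30208) = -44753/30208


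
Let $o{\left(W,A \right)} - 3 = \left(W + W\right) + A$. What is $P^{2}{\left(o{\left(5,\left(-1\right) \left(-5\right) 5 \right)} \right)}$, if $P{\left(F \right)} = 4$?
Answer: $16$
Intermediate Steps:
$o{\left(W,A \right)} = 3 + A + 2 W$ ($o{\left(W,A \right)} = 3 + \left(\left(W + W\right) + A\right) = 3 + \left(2 W + A\right) = 3 + \left(A + 2 W\right) = 3 + A + 2 W$)
$P^{2}{\left(o{\left(5,\left(-1\right) \left(-5\right) 5 \right)} \right)} = 4^{2} = 16$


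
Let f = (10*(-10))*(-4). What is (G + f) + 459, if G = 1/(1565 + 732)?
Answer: 1973124/2297 ≈ 859.00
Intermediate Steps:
f = 400 (f = -100*(-4) = 400)
G = 1/2297 ≈ 0.00043535
(G + f) + 459 = (1/2297 + 400) + 459 = 918801/2297 + 459 = 1973124/2297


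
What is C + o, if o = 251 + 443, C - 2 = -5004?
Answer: -4308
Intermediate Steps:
C = -5002 (C = 2 - 5004 = -5002)
o = 694
C + o = -5002 + 694 = -4308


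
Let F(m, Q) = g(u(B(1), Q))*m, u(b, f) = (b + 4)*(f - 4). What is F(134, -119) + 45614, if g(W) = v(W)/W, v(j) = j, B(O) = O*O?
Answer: 45748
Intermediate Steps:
B(O) = O²
u(b, f) = (-4 + f)*(4 + b) (u(b, f) = (4 + b)*(-4 + f) = (-4 + f)*(4 + b))
g(W) = 1 (g(W) = W/W = 1)
F(m, Q) = m (F(m, Q) = 1*m = m)
F(134, -119) + 45614 = 134 + 45614 = 45748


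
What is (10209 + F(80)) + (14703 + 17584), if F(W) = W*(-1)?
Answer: 42416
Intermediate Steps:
F(W) = -W
(10209 + F(80)) + (14703 + 17584) = (10209 - 1*80) + (14703 + 17584) = (10209 - 80) + 32287 = 10129 + 32287 = 42416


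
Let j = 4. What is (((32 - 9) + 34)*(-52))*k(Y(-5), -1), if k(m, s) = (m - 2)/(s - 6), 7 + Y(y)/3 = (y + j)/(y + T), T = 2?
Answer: -65208/7 ≈ -9315.4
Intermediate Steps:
Y(y) = -21 + 3*(4 + y)/(2 + y) (Y(y) = -21 + 3*((y + 4)/(y + 2)) = -21 + 3*((4 + y)/(2 + y)) = -21 + 3*(4 + y)/(2 + y))
k(m, s) = (-2 + m)/(-6 + s)
(((32 - 9) + 34)*(-52))*k(Y(-5), -1) = (((32 - 9) + 34)*(-52))*((-2 + 6*(-5 - 3*(-5))/(2 - 5))/(-6 - 1)) = ((23 + 34)*(-52))*((-2 + 6*(-5 + 15)/(-3))/(-7)) = (57*(-52))*(-(-2 + 6*(-⅓)*10)/7) = -(-2964)*(-2 - 20)/7 = -(-2964)*(-22)/7 = -2964*22/7 = -65208/7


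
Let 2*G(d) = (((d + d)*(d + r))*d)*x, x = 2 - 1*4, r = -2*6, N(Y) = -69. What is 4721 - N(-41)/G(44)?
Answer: 584950715/123904 ≈ 4721.0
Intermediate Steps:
r = -12
x = -2 (x = 2 - 4 = -2)
G(d) = -2*d**2*(-12 + d) (G(d) = ((((d + d)*(d - 12))*d)*(-2))/2 = ((((2*d)*(-12 + d))*d)*(-2))/2 = (((2*d*(-12 + d))*d)*(-2))/2 = ((2*d**2*(-12 + d))*(-2))/2 = (-4*d**2*(-12 + d))/2 = -2*d**2*(-12 + d))
4721 - N(-41)/G(44) = 4721 - (-69)/(2*44**2*(12 - 1*44)) = 4721 - (-69)/(2*1936*(12 - 44)) = 4721 - (-69)/(2*1936*(-32)) = 4721 - (-69)/(-123904) = 4721 - (-69)*(-1)/123904 = 4721 - 1*69/123904 = 4721 - 69/123904 = 584950715/123904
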